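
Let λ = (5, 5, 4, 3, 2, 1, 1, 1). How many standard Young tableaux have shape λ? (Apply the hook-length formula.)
# SYT of shape (5, 5, 4, 3, 2, 1, 1, 1) = 2483120640

Hook-length formula: f^λ = n! / Π hook(c), product over all cells c of the Young diagram. For λ = (5, 5, 4, 3, 2, 1, 1, 1), n = 22 boxes. Hook lengths by row (left-to-right, top-to-bottom): [12, 8, 6, 4, 2]; [11, 7, 5, 3, 1]; [9, 5, 3, 1]; [7, 3, 1]; [5, 1]; [3]; [2]; [1]. Product of hooks = 452656512000. So f^λ = 22! / 452656512000 = 1124000727777607680000 / 452656512000 = 2483120640.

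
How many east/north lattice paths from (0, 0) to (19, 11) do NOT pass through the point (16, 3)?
Number of paths = 54467415

Total paths from (0, 0) to (19, 11): C(30, 19) = 54627300. Paths through (16, 3): (paths (0, 0) → (16, 3)) × (paths (16, 3) → (19, 11)) = C(19, 16) · C(11, 3) = 969 · 165 = 159885. Avoidance count = 54627300 − 159885 = 54467415.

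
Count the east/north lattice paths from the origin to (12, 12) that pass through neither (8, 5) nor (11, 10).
Number of paths = 1437514

Inclusion–exclusion. Total paths: C(24, 12) = 2704156. Through P₁: C(13, 8)·C(11, 4) = 424710. Through P₂: C(21, 11)·C(3, 1) = 1058148. Since P₁ is strictly southwest of P₂, a monotone path through both must visit P₁ then P₂; paths through both = C(13, 8)·C(8, 3)·C(3, 1) = 216216. Avoid both = 2704156 − 424710 − 1058148 + 216216 = 1437514.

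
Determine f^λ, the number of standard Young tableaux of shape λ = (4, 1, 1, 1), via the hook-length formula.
# SYT of shape (4, 1, 1, 1) = 20

Hook-length formula: f^λ = n! / Π hook(c), product over all cells c of the Young diagram. For λ = (4, 1, 1, 1), n = 7 boxes. Hook lengths by row (left-to-right, top-to-bottom): [7, 3, 2, 1]; [3]; [2]; [1]. Product of hooks = 252. So f^λ = 7! / 252 = 5040 / 252 = 20.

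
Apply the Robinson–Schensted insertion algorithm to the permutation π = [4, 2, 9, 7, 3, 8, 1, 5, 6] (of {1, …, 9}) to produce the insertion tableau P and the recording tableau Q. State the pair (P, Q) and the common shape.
P = [1, 3, 5, 6] / [2, 7, 8] / [4] / [9];  Q = [1, 3, 6, 9] / [2, 4, 8] / [5] / [7];  common shape = (4, 3, 1, 1)

Row-insert the values π_1, π_2, … into P one at a time, bumping the leftmost entry strictly greater than the inserted value down to the next row. The recording tableau Q records, in position (i, j), the step at which that cell was added to P.
  Insert 4 (step 1): P = [4];  Q = [1]
  Insert 2 (step 2): P = [2] / [4];  Q = [1] / [2]
  Insert 9 (step 3): P = [2, 9] / [4];  Q = [1, 3] / [2]
  Insert 7 (step 4): P = [2, 7] / [4, 9];  Q = [1, 3] / [2, 4]
  Insert 3 (step 5): P = [2, 3] / [4, 7] / [9];  Q = [1, 3] / [2, 4] / [5]
  Insert 8 (step 6): P = [2, 3, 8] / [4, 7] / [9];  Q = [1, 3, 6] / [2, 4] / [5]
  Insert 1 (step 7): P = [1, 3, 8] / [2, 7] / [4] / [9];  Q = [1, 3, 6] / [2, 4] / [5] / [7]
  Insert 5 (step 8): P = [1, 3, 5] / [2, 7, 8] / [4] / [9];  Q = [1, 3, 6] / [2, 4, 8] / [5] / [7]
  Insert 6 (step 9): P = [1, 3, 5, 6] / [2, 7, 8] / [4] / [9];  Q = [1, 3, 6, 9] / [2, 4, 8] / [5] / [7]
Final shape: (4, 3, 1, 1).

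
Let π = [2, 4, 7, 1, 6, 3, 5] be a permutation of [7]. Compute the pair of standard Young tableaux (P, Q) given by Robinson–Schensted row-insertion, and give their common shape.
P = [1, 3, 5] / [2, 4, 6] / [7];  Q = [1, 2, 3] / [4, 5, 7] / [6];  common shape = (3, 3, 1)

Row-insert the values π_1, π_2, … into P one at a time, bumping the leftmost entry strictly greater than the inserted value down to the next row. The recording tableau Q records, in position (i, j), the step at which that cell was added to P.
  Insert 2 (step 1): P = [2];  Q = [1]
  Insert 4 (step 2): P = [2, 4];  Q = [1, 2]
  Insert 7 (step 3): P = [2, 4, 7];  Q = [1, 2, 3]
  Insert 1 (step 4): P = [1, 4, 7] / [2];  Q = [1, 2, 3] / [4]
  Insert 6 (step 5): P = [1, 4, 6] / [2, 7];  Q = [1, 2, 3] / [4, 5]
  Insert 3 (step 6): P = [1, 3, 6] / [2, 4] / [7];  Q = [1, 2, 3] / [4, 5] / [6]
  Insert 5 (step 7): P = [1, 3, 5] / [2, 4, 6] / [7];  Q = [1, 2, 3] / [4, 5, 7] / [6]
Final shape: (3, 3, 1).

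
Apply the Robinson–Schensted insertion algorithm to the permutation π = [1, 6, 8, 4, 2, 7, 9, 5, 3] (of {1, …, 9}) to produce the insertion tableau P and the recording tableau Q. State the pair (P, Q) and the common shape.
P = [1, 2, 3, 9] / [4, 5] / [6, 7] / [8];  Q = [1, 2, 3, 7] / [4, 6] / [5, 8] / [9];  common shape = (4, 2, 2, 1)

Row-insert the values π_1, π_2, … into P one at a time, bumping the leftmost entry strictly greater than the inserted value down to the next row. The recording tableau Q records, in position (i, j), the step at which that cell was added to P.
  Insert 1 (step 1): P = [1];  Q = [1]
  Insert 6 (step 2): P = [1, 6];  Q = [1, 2]
  Insert 8 (step 3): P = [1, 6, 8];  Q = [1, 2, 3]
  Insert 4 (step 4): P = [1, 4, 8] / [6];  Q = [1, 2, 3] / [4]
  Insert 2 (step 5): P = [1, 2, 8] / [4] / [6];  Q = [1, 2, 3] / [4] / [5]
  Insert 7 (step 6): P = [1, 2, 7] / [4, 8] / [6];  Q = [1, 2, 3] / [4, 6] / [5]
  Insert 9 (step 7): P = [1, 2, 7, 9] / [4, 8] / [6];  Q = [1, 2, 3, 7] / [4, 6] / [5]
  Insert 5 (step 8): P = [1, 2, 5, 9] / [4, 7] / [6, 8];  Q = [1, 2, 3, 7] / [4, 6] / [5, 8]
  Insert 3 (step 9): P = [1, 2, 3, 9] / [4, 5] / [6, 7] / [8];  Q = [1, 2, 3, 7] / [4, 6] / [5, 8] / [9]
Final shape: (4, 2, 2, 1).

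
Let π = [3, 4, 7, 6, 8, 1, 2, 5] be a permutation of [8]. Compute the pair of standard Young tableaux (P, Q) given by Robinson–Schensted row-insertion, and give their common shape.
P = [1, 2, 5, 8] / [3, 4, 6] / [7];  Q = [1, 2, 3, 5] / [4, 7, 8] / [6];  common shape = (4, 3, 1)

Row-insert the values π_1, π_2, … into P one at a time, bumping the leftmost entry strictly greater than the inserted value down to the next row. The recording tableau Q records, in position (i, j), the step at which that cell was added to P.
  Insert 3 (step 1): P = [3];  Q = [1]
  Insert 4 (step 2): P = [3, 4];  Q = [1, 2]
  Insert 7 (step 3): P = [3, 4, 7];  Q = [1, 2, 3]
  Insert 6 (step 4): P = [3, 4, 6] / [7];  Q = [1, 2, 3] / [4]
  Insert 8 (step 5): P = [3, 4, 6, 8] / [7];  Q = [1, 2, 3, 5] / [4]
  Insert 1 (step 6): P = [1, 4, 6, 8] / [3] / [7];  Q = [1, 2, 3, 5] / [4] / [6]
  Insert 2 (step 7): P = [1, 2, 6, 8] / [3, 4] / [7];  Q = [1, 2, 3, 5] / [4, 7] / [6]
  Insert 5 (step 8): P = [1, 2, 5, 8] / [3, 4, 6] / [7];  Q = [1, 2, 3, 5] / [4, 7, 8] / [6]
Final shape: (4, 3, 1).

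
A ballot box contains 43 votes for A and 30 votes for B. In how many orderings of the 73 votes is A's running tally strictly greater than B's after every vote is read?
Strict-lead orderings = 49674383671015111008

Total orderings of the 73 votes with 43 for A: C(73, 43) = 278940769844931007968. By the Bertrand ballot formula (Cycle Lemma / reflection principle), the number of orderings in which A is strictly ahead of B throughout is (p − q)/(p + q) · C(p + q, p) = (43 − 30)/(43 + 30) · 278940769844931007968 = 49674383671015111008.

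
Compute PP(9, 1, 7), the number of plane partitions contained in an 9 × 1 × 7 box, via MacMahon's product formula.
PP(9, 1, 7) = 11440

Evaluate the triple product over i = 1..9, j = 1..1, k = 1..7. The factors are (2/1) · (3/2) · (4/3) · (5/4) · (6/5) · (7/6) · (8/7) · (3/2) · … (63 factors total). The numerators and denominators telescope so the product is an integer; carrying out the multiplication exactly gives PP(9, 1, 7) = 11440.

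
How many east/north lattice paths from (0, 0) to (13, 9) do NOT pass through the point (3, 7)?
Number of paths = 489500

Total paths from (0, 0) to (13, 9): C(22, 13) = 497420. Paths through (3, 7): (paths (0, 0) → (3, 7)) × (paths (3, 7) → (13, 9)) = C(10, 3) · C(12, 10) = 120 · 66 = 7920. Avoidance count = 497420 − 7920 = 489500.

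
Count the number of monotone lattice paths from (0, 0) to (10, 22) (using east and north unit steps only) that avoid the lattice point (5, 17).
Number of paths = 57876072

Total paths from (0, 0) to (10, 22): C(32, 10) = 64512240. Paths through (5, 17): (paths (0, 0) → (5, 17)) × (paths (5, 17) → (10, 22)) = C(22, 5) · C(10, 5) = 26334 · 252 = 6636168. Avoidance count = 64512240 − 6636168 = 57876072.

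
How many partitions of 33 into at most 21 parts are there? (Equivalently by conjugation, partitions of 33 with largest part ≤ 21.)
p(33, parts ≤ 21) = 9948

Use the recurrence p(n, m) = p(n, m−1) + p(n−m, m): either the largest part is < m (count p(n, m−1)) or the largest part is exactly m (remove one copy of m, count p(n−m, m)). With p(0, ·) = 1 this gives p(33, parts ≤ 21) = 9948. (By conjugating Young diagrams, this also counts partitions of 33 into at most 21 parts.)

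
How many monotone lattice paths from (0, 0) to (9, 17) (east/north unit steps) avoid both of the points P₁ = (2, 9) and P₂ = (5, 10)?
Number of paths = 1852235

Inclusion–exclusion. Total paths: C(26, 9) = 3124550. Through P₁: C(11, 2)·C(15, 7) = 353925. Through P₂: C(15, 5)·C(11, 4) = 990990. Since P₁ is strictly southwest of P₂, a monotone path through both must visit P₁ then P₂; paths through both = C(11, 2)·C(4, 3)·C(11, 4) = 72600. Avoid both = 3124550 − 353925 − 990990 + 72600 = 1852235.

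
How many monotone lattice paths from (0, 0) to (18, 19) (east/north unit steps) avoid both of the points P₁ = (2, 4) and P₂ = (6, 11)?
Number of paths = 12229075755

Inclusion–exclusion. Total paths: C(37, 18) = 17672631900. Through P₁: C(6, 2)·C(31, 16) = 4508102925. Through P₂: C(17, 6)·C(20, 12) = 1559004720. Since P₁ is strictly southwest of P₂, a monotone path through both must visit P₁ then P₂; paths through both = C(6, 2)·C(11, 4)·C(20, 12) = 623551500. Avoid both = 17672631900 − 4508102925 − 1559004720 + 623551500 = 12229075755.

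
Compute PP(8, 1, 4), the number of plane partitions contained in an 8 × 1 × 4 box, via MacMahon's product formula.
PP(8, 1, 4) = 495

Evaluate the triple product over i = 1..8, j = 1..1, k = 1..4. The factors are (2/1) · (3/2) · (4/3) · (5/4) · (3/2) · (4/3) · (5/4) · (6/5) · … (32 factors total). The numerators and denominators telescope so the product is an integer; carrying out the multiplication exactly gives PP(8, 1, 4) = 495.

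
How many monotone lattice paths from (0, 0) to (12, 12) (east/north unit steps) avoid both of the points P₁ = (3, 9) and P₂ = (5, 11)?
Number of paths = 2631372

Inclusion–exclusion. Total paths: C(24, 12) = 2704156. Through P₁: C(12, 3)·C(12, 9) = 48400. Through P₂: C(16, 5)·C(8, 7) = 34944. Since P₁ is strictly southwest of P₂, a monotone path through both must visit P₁ then P₂; paths through both = C(12, 3)·C(4, 2)·C(8, 7) = 10560. Avoid both = 2704156 − 48400 − 34944 + 10560 = 2631372.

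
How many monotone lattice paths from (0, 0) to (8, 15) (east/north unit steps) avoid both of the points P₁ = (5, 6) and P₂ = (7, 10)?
Number of paths = 313566

Inclusion–exclusion. Total paths: C(23, 8) = 490314. Through P₁: C(11, 5)·C(12, 3) = 101640. Through P₂: C(17, 7)·C(6, 1) = 116688. Since P₁ is strictly southwest of P₂, a monotone path through both must visit P₁ then P₂; paths through both = C(11, 5)·C(6, 2)·C(6, 1) = 41580. Avoid both = 490314 − 101640 − 116688 + 41580 = 313566.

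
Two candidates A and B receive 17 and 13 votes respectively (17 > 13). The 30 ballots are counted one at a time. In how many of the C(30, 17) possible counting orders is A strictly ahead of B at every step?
Strict-lead orderings = 15967980

Total orderings of the 30 votes with 17 for A: C(30, 17) = 119759850. By the Bertrand ballot formula (Cycle Lemma / reflection principle), the number of orderings in which A is strictly ahead of B throughout is (p − q)/(p + q) · C(p + q, p) = (17 − 13)/(17 + 13) · 119759850 = 15967980.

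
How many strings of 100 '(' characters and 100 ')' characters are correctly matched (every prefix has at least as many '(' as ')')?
C_100 = 896519947090131496687170070074100632420837521538745909320

These balanced parentheses are counted by the Catalan number C_n = (1/(n + 1)) · C(2n, n). For n = 100: C_100 = (1/101) · C(200, 100) = 90548514656103281165404177077484163874504589675413336841320/101 = 896519947090131496687170070074100632420837521538745909320.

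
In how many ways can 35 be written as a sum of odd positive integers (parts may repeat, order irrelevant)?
p_odd(35) = 585

Enumerate partitions using only odd parts via the recurrence o(n, m) = o(n, m−2) + o(n−m, m) over odd m, starting from the largest odd part ≤ n. This gives p_odd(35) = 585. (Euler's theorem: equals the count of distinct-part partitions.)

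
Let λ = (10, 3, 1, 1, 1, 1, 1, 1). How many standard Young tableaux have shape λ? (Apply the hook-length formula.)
# SYT of shape (10, 3, 1, 1, 1, 1, 1, 1) = 1217216

Hook-length formula: f^λ = n! / Π hook(c), product over all cells c of the Young diagram. For λ = (10, 3, 1, 1, 1, 1, 1, 1), n = 19 boxes. Hook lengths by row (left-to-right, top-to-bottom): [17, 10, 9, 7, 6, 5, 4, 3, 2, 1]; [9, 2, 1]; [6]; [5]; [4]; [3]; [2]; [1]. Product of hooks = 99937152000. So f^λ = 19! / 99937152000 = 121645100408832000 / 99937152000 = 1217216.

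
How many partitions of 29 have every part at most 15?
p(29, parts ≤ 15) = 4192

Use the recurrence p(n, m) = p(n, m−1) + p(n−m, m): either the largest part is < m (count p(n, m−1)) or the largest part is exactly m (remove one copy of m, count p(n−m, m)). With p(0, ·) = 1 this gives p(29, parts ≤ 15) = 4192. (By conjugating Young diagrams, this also counts partitions of 29 into at most 15 parts.)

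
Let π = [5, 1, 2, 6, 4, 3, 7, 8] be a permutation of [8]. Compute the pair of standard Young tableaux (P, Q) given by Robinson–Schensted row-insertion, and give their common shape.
P = [1, 2, 3, 7, 8] / [4, 6] / [5];  Q = [1, 3, 4, 7, 8] / [2, 5] / [6];  common shape = (5, 2, 1)

Row-insert the values π_1, π_2, … into P one at a time, bumping the leftmost entry strictly greater than the inserted value down to the next row. The recording tableau Q records, in position (i, j), the step at which that cell was added to P.
  Insert 5 (step 1): P = [5];  Q = [1]
  Insert 1 (step 2): P = [1] / [5];  Q = [1] / [2]
  Insert 2 (step 3): P = [1, 2] / [5];  Q = [1, 3] / [2]
  Insert 6 (step 4): P = [1, 2, 6] / [5];  Q = [1, 3, 4] / [2]
  Insert 4 (step 5): P = [1, 2, 4] / [5, 6];  Q = [1, 3, 4] / [2, 5]
  Insert 3 (step 6): P = [1, 2, 3] / [4, 6] / [5];  Q = [1, 3, 4] / [2, 5] / [6]
  Insert 7 (step 7): P = [1, 2, 3, 7] / [4, 6] / [5];  Q = [1, 3, 4, 7] / [2, 5] / [6]
  Insert 8 (step 8): P = [1, 2, 3, 7, 8] / [4, 6] / [5];  Q = [1, 3, 4, 7, 8] / [2, 5] / [6]
Final shape: (5, 2, 1).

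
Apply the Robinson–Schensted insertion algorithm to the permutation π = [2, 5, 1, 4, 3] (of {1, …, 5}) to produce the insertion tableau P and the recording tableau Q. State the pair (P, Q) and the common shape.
P = [1, 3] / [2, 4] / [5];  Q = [1, 2] / [3, 4] / [5];  common shape = (2, 2, 1)

Row-insert the values π_1, π_2, … into P one at a time, bumping the leftmost entry strictly greater than the inserted value down to the next row. The recording tableau Q records, in position (i, j), the step at which that cell was added to P.
  Insert 2 (step 1): P = [2];  Q = [1]
  Insert 5 (step 2): P = [2, 5];  Q = [1, 2]
  Insert 1 (step 3): P = [1, 5] / [2];  Q = [1, 2] / [3]
  Insert 4 (step 4): P = [1, 4] / [2, 5];  Q = [1, 2] / [3, 4]
  Insert 3 (step 5): P = [1, 3] / [2, 4] / [5];  Q = [1, 2] / [3, 4] / [5]
Final shape: (2, 2, 1).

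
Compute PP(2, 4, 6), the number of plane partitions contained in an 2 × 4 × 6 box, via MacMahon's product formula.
PP(2, 4, 6) = 13860

Evaluate the triple product over i = 1..2, j = 1..4, k = 1..6. The factors are (2/1) · (3/2) · (4/3) · (5/4) · (6/5) · (7/6) · (3/2) · (4/3) · … (48 factors total). The numerators and denominators telescope so the product is an integer; carrying out the multiplication exactly gives PP(2, 4, 6) = 13860.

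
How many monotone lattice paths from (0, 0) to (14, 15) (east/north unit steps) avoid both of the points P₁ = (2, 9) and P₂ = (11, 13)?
Number of paths = 51969550

Inclusion–exclusion. Total paths: C(29, 14) = 77558760. Through P₁: C(11, 2)·C(18, 12) = 1021020. Through P₂: C(24, 11)·C(5, 3) = 24961440. Since P₁ is strictly southwest of P₂, a monotone path through both must visit P₁ then P₂; paths through both = C(11, 2)·C(13, 9)·C(5, 3) = 393250. Avoid both = 77558760 − 1021020 − 24961440 + 393250 = 51969550.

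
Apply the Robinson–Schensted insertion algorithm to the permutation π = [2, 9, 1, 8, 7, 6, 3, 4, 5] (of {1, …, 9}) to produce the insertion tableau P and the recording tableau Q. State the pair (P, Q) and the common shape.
P = [1, 3, 4, 5] / [2, 6] / [7] / [8] / [9];  Q = [1, 2, 8, 9] / [3, 4] / [5] / [6] / [7];  common shape = (4, 2, 1, 1, 1)

Row-insert the values π_1, π_2, … into P one at a time, bumping the leftmost entry strictly greater than the inserted value down to the next row. The recording tableau Q records, in position (i, j), the step at which that cell was added to P.
  Insert 2 (step 1): P = [2];  Q = [1]
  Insert 9 (step 2): P = [2, 9];  Q = [1, 2]
  Insert 1 (step 3): P = [1, 9] / [2];  Q = [1, 2] / [3]
  Insert 8 (step 4): P = [1, 8] / [2, 9];  Q = [1, 2] / [3, 4]
  Insert 7 (step 5): P = [1, 7] / [2, 8] / [9];  Q = [1, 2] / [3, 4] / [5]
  Insert 6 (step 6): P = [1, 6] / [2, 7] / [8] / [9];  Q = [1, 2] / [3, 4] / [5] / [6]
  Insert 3 (step 7): P = [1, 3] / [2, 6] / [7] / [8] / [9];  Q = [1, 2] / [3, 4] / [5] / [6] / [7]
  Insert 4 (step 8): P = [1, 3, 4] / [2, 6] / [7] / [8] / [9];  Q = [1, 2, 8] / [3, 4] / [5] / [6] / [7]
  Insert 5 (step 9): P = [1, 3, 4, 5] / [2, 6] / [7] / [8] / [9];  Q = [1, 2, 8, 9] / [3, 4] / [5] / [6] / [7]
Final shape: (4, 2, 1, 1, 1).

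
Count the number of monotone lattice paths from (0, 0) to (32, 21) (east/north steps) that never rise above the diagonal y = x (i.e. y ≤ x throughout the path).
Number of paths = 115631433392020

By the reflection principle (André's argument), the number of monotone paths to (32, 21) with n ≤ m that never go above y = x is C(53, 32) − C(53, 33) = 317986441828055 − 202355008436035 = 115631433392020.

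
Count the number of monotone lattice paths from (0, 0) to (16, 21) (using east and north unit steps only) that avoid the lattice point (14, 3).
Number of paths = 12875645470

Total paths from (0, 0) to (16, 21): C(37, 16) = 12875774670. Paths through (14, 3): (paths (0, 0) → (14, 3)) × (paths (14, 3) → (16, 21)) = C(17, 14) · C(20, 2) = 680 · 190 = 129200. Avoidance count = 12875774670 − 129200 = 12875645470.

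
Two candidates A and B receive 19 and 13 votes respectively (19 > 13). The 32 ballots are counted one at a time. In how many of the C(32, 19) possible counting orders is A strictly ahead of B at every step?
Strict-lead orderings = 65132550

Total orderings of the 32 votes with 19 for A: C(32, 19) = 347373600. By the Bertrand ballot formula (Cycle Lemma / reflection principle), the number of orderings in which A is strictly ahead of B throughout is (p − q)/(p + q) · C(p + q, p) = (19 − 13)/(19 + 13) · 347373600 = 65132550.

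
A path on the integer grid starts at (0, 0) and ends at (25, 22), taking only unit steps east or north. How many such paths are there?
Number of paths = 14833897694226

A monotone lattice path from (0, 0) to (25, 22) consists of 25 east steps and 22 north steps in some order, so it is determined by which 25 of the 47 steps are east. The count is C(47, 25) = 14833897694226.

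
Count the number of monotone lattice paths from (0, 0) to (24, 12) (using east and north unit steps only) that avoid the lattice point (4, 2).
Number of paths = 801002475

Total paths from (0, 0) to (24, 12): C(36, 24) = 1251677700. Paths through (4, 2): (paths (0, 0) → (4, 2)) × (paths (4, 2) → (24, 12)) = C(6, 4) · C(30, 20) = 15 · 30045015 = 450675225. Avoidance count = 1251677700 − 450675225 = 801002475.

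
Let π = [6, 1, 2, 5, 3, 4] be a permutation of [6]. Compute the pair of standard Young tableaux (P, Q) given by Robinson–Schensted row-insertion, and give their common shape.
P = [1, 2, 3, 4] / [5] / [6];  Q = [1, 3, 4, 6] / [2] / [5];  common shape = (4, 1, 1)

Row-insert the values π_1, π_2, … into P one at a time, bumping the leftmost entry strictly greater than the inserted value down to the next row. The recording tableau Q records, in position (i, j), the step at which that cell was added to P.
  Insert 6 (step 1): P = [6];  Q = [1]
  Insert 1 (step 2): P = [1] / [6];  Q = [1] / [2]
  Insert 2 (step 3): P = [1, 2] / [6];  Q = [1, 3] / [2]
  Insert 5 (step 4): P = [1, 2, 5] / [6];  Q = [1, 3, 4] / [2]
  Insert 3 (step 5): P = [1, 2, 3] / [5] / [6];  Q = [1, 3, 4] / [2] / [5]
  Insert 4 (step 6): P = [1, 2, 3, 4] / [5] / [6];  Q = [1, 3, 4, 6] / [2] / [5]
Final shape: (4, 1, 1).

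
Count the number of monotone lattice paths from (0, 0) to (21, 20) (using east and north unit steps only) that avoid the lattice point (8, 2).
Number of paths = 259847548845

Total paths from (0, 0) to (21, 20): C(41, 21) = 269128937220. Paths through (8, 2): (paths (0, 0) → (8, 2)) × (paths (8, 2) → (21, 20)) = C(10, 8) · C(31, 13) = 45 · 206253075 = 9281388375. Avoidance count = 269128937220 − 9281388375 = 259847548845.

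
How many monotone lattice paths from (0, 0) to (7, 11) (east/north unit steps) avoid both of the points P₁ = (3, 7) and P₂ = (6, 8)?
Number of paths = 13332

Inclusion–exclusion. Total paths: C(18, 7) = 31824. Through P₁: C(10, 3)·C(8, 4) = 8400. Through P₂: C(14, 6)·C(4, 1) = 12012. Since P₁ is strictly southwest of P₂, a monotone path through both must visit P₁ then P₂; paths through both = C(10, 3)·C(4, 3)·C(4, 1) = 1920. Avoid both = 31824 − 8400 − 12012 + 1920 = 13332.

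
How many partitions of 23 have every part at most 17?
p(23, parts ≤ 17) = 1236

Use the recurrence p(n, m) = p(n, m−1) + p(n−m, m): either the largest part is < m (count p(n, m−1)) or the largest part is exactly m (remove one copy of m, count p(n−m, m)). With p(0, ·) = 1 this gives p(23, parts ≤ 17) = 1236. (By conjugating Young diagrams, this also counts partitions of 23 into at most 17 parts.)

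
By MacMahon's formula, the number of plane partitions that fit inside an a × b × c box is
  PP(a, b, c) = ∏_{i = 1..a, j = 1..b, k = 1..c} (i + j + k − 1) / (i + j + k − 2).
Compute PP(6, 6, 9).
PP(6, 6, 9) = 6062460972064640

Evaluate the triple product over i = 1..6, j = 1..6, k = 1..9. The factors are (2/1) · (3/2) · (4/3) · (5/4) · (6/5) · (7/6) · (8/7) · (9/8) · … (324 factors total). The numerators and denominators telescope so the product is an integer; carrying out the multiplication exactly gives PP(6, 6, 9) = 6062460972064640.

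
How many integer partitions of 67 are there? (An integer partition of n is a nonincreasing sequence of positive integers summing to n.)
p(67) = 2679689

Compute p(n) via the recurrence p(n, m) = p(n, m−1) + p(n−m, m), where p(n, m) counts partitions of n with all parts ≤ m and p(n) = p(n, n). The base cases are p(0, m) = 1 and p(n, 0) = 0 for n > 0. Filling the table yields p(67) = 2679689. (Euler's pentagonal recurrence is an alternative.)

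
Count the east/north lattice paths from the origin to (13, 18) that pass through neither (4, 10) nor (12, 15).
Number of paths = 117536473

Inclusion–exclusion. Total paths: C(31, 13) = 206253075. Through P₁: C(14, 4)·C(17, 9) = 24334310. Through P₂: C(27, 12)·C(4, 1) = 69535440. Since P₁ is strictly southwest of P₂, a monotone path through both must visit P₁ then P₂; paths through both = C(14, 4)·C(13, 8)·C(4, 1) = 5153148. Avoid both = 206253075 − 24334310 − 69535440 + 5153148 = 117536473.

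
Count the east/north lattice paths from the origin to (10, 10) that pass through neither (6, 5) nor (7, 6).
Number of paths = 98824

Inclusion–exclusion. Total paths: C(20, 10) = 184756. Through P₁: C(11, 6)·C(9, 4) = 58212. Through P₂: C(13, 7)·C(7, 3) = 60060. Since P₁ is strictly southwest of P₂, a monotone path through both must visit P₁ then P₂; paths through both = C(11, 6)·C(2, 1)·C(7, 3) = 32340. Avoid both = 184756 − 58212 − 60060 + 32340 = 98824.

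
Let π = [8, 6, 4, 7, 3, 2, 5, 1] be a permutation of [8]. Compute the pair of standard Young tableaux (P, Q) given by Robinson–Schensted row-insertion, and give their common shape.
P = [1, 5] / [2, 7] / [3] / [4] / [6] / [8];  Q = [1, 4] / [2, 7] / [3] / [5] / [6] / [8];  common shape = (2, 2, 1, 1, 1, 1)

Row-insert the values π_1, π_2, … into P one at a time, bumping the leftmost entry strictly greater than the inserted value down to the next row. The recording tableau Q records, in position (i, j), the step at which that cell was added to P.
  Insert 8 (step 1): P = [8];  Q = [1]
  Insert 6 (step 2): P = [6] / [8];  Q = [1] / [2]
  Insert 4 (step 3): P = [4] / [6] / [8];  Q = [1] / [2] / [3]
  Insert 7 (step 4): P = [4, 7] / [6] / [8];  Q = [1, 4] / [2] / [3]
  Insert 3 (step 5): P = [3, 7] / [4] / [6] / [8];  Q = [1, 4] / [2] / [3] / [5]
  Insert 2 (step 6): P = [2, 7] / [3] / [4] / [6] / [8];  Q = [1, 4] / [2] / [3] / [5] / [6]
  Insert 5 (step 7): P = [2, 5] / [3, 7] / [4] / [6] / [8];  Q = [1, 4] / [2, 7] / [3] / [5] / [6]
  Insert 1 (step 8): P = [1, 5] / [2, 7] / [3] / [4] / [6] / [8];  Q = [1, 4] / [2, 7] / [3] / [5] / [6] / [8]
Final shape: (2, 2, 1, 1, 1, 1).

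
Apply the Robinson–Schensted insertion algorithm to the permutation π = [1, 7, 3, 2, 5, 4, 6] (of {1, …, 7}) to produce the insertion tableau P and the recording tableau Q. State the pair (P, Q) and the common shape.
P = [1, 2, 4, 6] / [3, 5] / [7];  Q = [1, 2, 5, 7] / [3, 6] / [4];  common shape = (4, 2, 1)

Row-insert the values π_1, π_2, … into P one at a time, bumping the leftmost entry strictly greater than the inserted value down to the next row. The recording tableau Q records, in position (i, j), the step at which that cell was added to P.
  Insert 1 (step 1): P = [1];  Q = [1]
  Insert 7 (step 2): P = [1, 7];  Q = [1, 2]
  Insert 3 (step 3): P = [1, 3] / [7];  Q = [1, 2] / [3]
  Insert 2 (step 4): P = [1, 2] / [3] / [7];  Q = [1, 2] / [3] / [4]
  Insert 5 (step 5): P = [1, 2, 5] / [3] / [7];  Q = [1, 2, 5] / [3] / [4]
  Insert 4 (step 6): P = [1, 2, 4] / [3, 5] / [7];  Q = [1, 2, 5] / [3, 6] / [4]
  Insert 6 (step 7): P = [1, 2, 4, 6] / [3, 5] / [7];  Q = [1, 2, 5, 7] / [3, 6] / [4]
Final shape: (4, 2, 1).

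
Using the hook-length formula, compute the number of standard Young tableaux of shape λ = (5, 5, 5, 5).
# SYT of shape (5, 5, 5, 5) = 1662804

Hook-length formula: f^λ = n! / Π hook(c), product over all cells c of the Young diagram. For λ = (5, 5, 5, 5), n = 20 boxes. Hook lengths by row (left-to-right, top-to-bottom): [8, 7, 6, 5, 4]; [7, 6, 5, 4, 3]; [6, 5, 4, 3, 2]; [5, 4, 3, 2, 1]. Product of hooks = 1463132160000. So f^λ = 20! / 1463132160000 = 2432902008176640000 / 1463132160000 = 1662804.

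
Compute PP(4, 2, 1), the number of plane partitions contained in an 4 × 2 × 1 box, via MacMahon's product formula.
PP(4, 2, 1) = 15

Evaluate the triple product over i = 1..4, j = 1..2, k = 1..1. The factors are (2/1) · (3/2) · (3/2) · (4/3) · (4/3) · (5/4) · (5/4) · (6/5). The numerators and denominators telescope so the product is an integer; carrying out the multiplication exactly gives PP(4, 2, 1) = 15.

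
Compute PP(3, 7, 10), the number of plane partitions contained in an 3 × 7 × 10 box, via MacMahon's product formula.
PP(3, 7, 10) = 108284013552

Evaluate the triple product over i = 1..3, j = 1..7, k = 1..10. The factors are (2/1) · (3/2) · (4/3) · (5/4) · (6/5) · (7/6) · (8/7) · (9/8) · … (210 factors total). The numerators and denominators telescope so the product is an integer; carrying out the multiplication exactly gives PP(3, 7, 10) = 108284013552.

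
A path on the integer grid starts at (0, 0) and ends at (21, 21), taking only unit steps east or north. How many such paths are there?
Number of paths = 538257874440

A monotone lattice path from (0, 0) to (21, 21) consists of 21 east steps and 21 north steps in some order, so it is determined by which 21 of the 42 steps are east. The count is C(42, 21) = 538257874440.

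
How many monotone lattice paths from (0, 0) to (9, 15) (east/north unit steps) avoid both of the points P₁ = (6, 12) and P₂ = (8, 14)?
Number of paths = 519452

Inclusion–exclusion. Total paths: C(24, 9) = 1307504. Through P₁: C(18, 6)·C(6, 3) = 371280. Through P₂: C(22, 8)·C(2, 1) = 639540. Since P₁ is strictly southwest of P₂, a monotone path through both must visit P₁ then P₂; paths through both = C(18, 6)·C(4, 2)·C(2, 1) = 222768. Avoid both = 1307504 − 371280 − 639540 + 222768 = 519452.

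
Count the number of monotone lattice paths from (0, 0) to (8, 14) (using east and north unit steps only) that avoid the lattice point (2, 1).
Number of paths = 238374

Total paths from (0, 0) to (8, 14): C(22, 8) = 319770. Paths through (2, 1): (paths (0, 0) → (2, 1)) × (paths (2, 1) → (8, 14)) = C(3, 2) · C(19, 6) = 3 · 27132 = 81396. Avoidance count = 319770 − 81396 = 238374.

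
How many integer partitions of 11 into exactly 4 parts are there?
p(11, 4 parts) = 11

Partitions of n into exactly k parts ↔ partitions of n − k into at most k parts (subtract 1 from each part). For n = 11, k = 4, the partitions are: 8+1+1+1, 7+2+1+1, 6+3+1+1, 6+2+2+1, 5+4+1+1, 5+3+2+1, 5+2+2+2, 4+4+2+1, 4+3+3+1, 4+3+2+2, 3+3+3+2. Count = 11.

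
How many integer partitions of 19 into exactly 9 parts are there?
p(19, 9 parts) = 41

Partitions of n into exactly k parts are in bijection with partitions of n − k into at most k parts (subtract 1 from each part). So p(19, exactly 9) = p(10, parts ≤ 9). Computing via the recurrence p(m, j) = p(m, j−1) + p(m−j, j) gives 41.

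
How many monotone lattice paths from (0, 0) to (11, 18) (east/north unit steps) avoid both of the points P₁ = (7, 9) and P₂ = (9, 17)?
Number of paths = 18588440

Inclusion–exclusion. Total paths: C(29, 11) = 34597290. Through P₁: C(16, 7)·C(13, 4) = 8179600. Through P₂: C(26, 9)·C(3, 2) = 9373650. Since P₁ is strictly southwest of P₂, a monotone path through both must visit P₁ then P₂; paths through both = C(16, 7)·C(10, 2)·C(3, 2) = 1544400. Avoid both = 34597290 − 8179600 − 9373650 + 1544400 = 18588440.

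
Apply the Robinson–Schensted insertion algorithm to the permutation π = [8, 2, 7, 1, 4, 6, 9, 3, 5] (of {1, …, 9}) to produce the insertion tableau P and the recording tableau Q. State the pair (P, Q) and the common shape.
P = [1, 3, 5, 9] / [2, 4, 6] / [7] / [8];  Q = [1, 3, 6, 7] / [2, 5, 9] / [4] / [8];  common shape = (4, 3, 1, 1)

Row-insert the values π_1, π_2, … into P one at a time, bumping the leftmost entry strictly greater than the inserted value down to the next row. The recording tableau Q records, in position (i, j), the step at which that cell was added to P.
  Insert 8 (step 1): P = [8];  Q = [1]
  Insert 2 (step 2): P = [2] / [8];  Q = [1] / [2]
  Insert 7 (step 3): P = [2, 7] / [8];  Q = [1, 3] / [2]
  Insert 1 (step 4): P = [1, 7] / [2] / [8];  Q = [1, 3] / [2] / [4]
  Insert 4 (step 5): P = [1, 4] / [2, 7] / [8];  Q = [1, 3] / [2, 5] / [4]
  Insert 6 (step 6): P = [1, 4, 6] / [2, 7] / [8];  Q = [1, 3, 6] / [2, 5] / [4]
  Insert 9 (step 7): P = [1, 4, 6, 9] / [2, 7] / [8];  Q = [1, 3, 6, 7] / [2, 5] / [4]
  Insert 3 (step 8): P = [1, 3, 6, 9] / [2, 4] / [7] / [8];  Q = [1, 3, 6, 7] / [2, 5] / [4] / [8]
  Insert 5 (step 9): P = [1, 3, 5, 9] / [2, 4, 6] / [7] / [8];  Q = [1, 3, 6, 7] / [2, 5, 9] / [4] / [8]
Final shape: (4, 3, 1, 1).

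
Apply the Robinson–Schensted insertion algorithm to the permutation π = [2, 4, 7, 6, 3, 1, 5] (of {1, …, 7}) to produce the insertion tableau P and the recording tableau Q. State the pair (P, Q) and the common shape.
P = [1, 3, 5] / [2, 6] / [4] / [7];  Q = [1, 2, 3] / [4, 7] / [5] / [6];  common shape = (3, 2, 1, 1)

Row-insert the values π_1, π_2, … into P one at a time, bumping the leftmost entry strictly greater than the inserted value down to the next row. The recording tableau Q records, in position (i, j), the step at which that cell was added to P.
  Insert 2 (step 1): P = [2];  Q = [1]
  Insert 4 (step 2): P = [2, 4];  Q = [1, 2]
  Insert 7 (step 3): P = [2, 4, 7];  Q = [1, 2, 3]
  Insert 6 (step 4): P = [2, 4, 6] / [7];  Q = [1, 2, 3] / [4]
  Insert 3 (step 5): P = [2, 3, 6] / [4] / [7];  Q = [1, 2, 3] / [4] / [5]
  Insert 1 (step 6): P = [1, 3, 6] / [2] / [4] / [7];  Q = [1, 2, 3] / [4] / [5] / [6]
  Insert 5 (step 7): P = [1, 3, 5] / [2, 6] / [4] / [7];  Q = [1, 2, 3] / [4, 7] / [5] / [6]
Final shape: (3, 2, 1, 1).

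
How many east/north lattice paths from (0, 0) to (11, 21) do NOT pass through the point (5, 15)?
Number of paths = 114698784

Total paths from (0, 0) to (11, 21): C(32, 11) = 129024480. Paths through (5, 15): (paths (0, 0) → (5, 15)) × (paths (5, 15) → (11, 21)) = C(20, 5) · C(12, 6) = 15504 · 924 = 14325696. Avoidance count = 129024480 − 14325696 = 114698784.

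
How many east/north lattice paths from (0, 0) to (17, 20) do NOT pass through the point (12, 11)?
Number of paths = 13198508554

Total paths from (0, 0) to (17, 20): C(37, 17) = 15905368710. Paths through (12, 11): (paths (0, 0) → (12, 11)) × (paths (12, 11) → (17, 20)) = C(23, 12) · C(14, 5) = 1352078 · 2002 = 2706860156. Avoidance count = 15905368710 − 2706860156 = 13198508554.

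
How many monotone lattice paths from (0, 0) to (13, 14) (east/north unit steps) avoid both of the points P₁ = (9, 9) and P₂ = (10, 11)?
Number of paths = 9795060

Inclusion–exclusion. Total paths: C(27, 13) = 20058300. Through P₁: C(18, 9)·C(9, 4) = 6126120. Through P₂: C(21, 10)·C(6, 3) = 7054320. Since P₁ is strictly southwest of P₂, a monotone path through both must visit P₁ then P₂; paths through both = C(18, 9)·C(3, 1)·C(6, 3) = 2917200. Avoid both = 20058300 − 6126120 − 7054320 + 2917200 = 9795060.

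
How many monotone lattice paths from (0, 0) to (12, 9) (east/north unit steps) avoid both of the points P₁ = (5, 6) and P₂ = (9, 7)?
Number of paths = 147190

Inclusion–exclusion. Total paths: C(21, 12) = 293930. Through P₁: C(11, 5)·C(10, 7) = 55440. Through P₂: C(16, 9)·C(5, 3) = 114400. Since P₁ is strictly southwest of P₂, a monotone path through both must visit P₁ then P₂; paths through both = C(11, 5)·C(5, 4)·C(5, 3) = 23100. Avoid both = 293930 − 55440 − 114400 + 23100 = 147190.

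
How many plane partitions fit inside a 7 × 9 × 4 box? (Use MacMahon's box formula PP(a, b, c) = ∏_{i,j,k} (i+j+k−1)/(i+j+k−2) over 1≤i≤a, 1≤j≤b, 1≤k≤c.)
PP(7, 9, 4) = 10323075958624

Evaluate the triple product over i = 1..7, j = 1..9, k = 1..4. The factors are (2/1) · (3/2) · (4/3) · (5/4) · (3/2) · (4/3) · (5/4) · (6/5) · … (252 factors total). The numerators and denominators telescope so the product is an integer; carrying out the multiplication exactly gives PP(7, 9, 4) = 10323075958624.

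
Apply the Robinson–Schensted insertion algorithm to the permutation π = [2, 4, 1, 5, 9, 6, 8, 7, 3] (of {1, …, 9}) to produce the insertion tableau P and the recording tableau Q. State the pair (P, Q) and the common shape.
P = [1, 3, 5, 6, 7] / [2, 4] / [8] / [9];  Q = [1, 2, 4, 5, 7] / [3, 6] / [8] / [9];  common shape = (5, 2, 1, 1)

Row-insert the values π_1, π_2, … into P one at a time, bumping the leftmost entry strictly greater than the inserted value down to the next row. The recording tableau Q records, in position (i, j), the step at which that cell was added to P.
  Insert 2 (step 1): P = [2];  Q = [1]
  Insert 4 (step 2): P = [2, 4];  Q = [1, 2]
  Insert 1 (step 3): P = [1, 4] / [2];  Q = [1, 2] / [3]
  Insert 5 (step 4): P = [1, 4, 5] / [2];  Q = [1, 2, 4] / [3]
  Insert 9 (step 5): P = [1, 4, 5, 9] / [2];  Q = [1, 2, 4, 5] / [3]
  Insert 6 (step 6): P = [1, 4, 5, 6] / [2, 9];  Q = [1, 2, 4, 5] / [3, 6]
  Insert 8 (step 7): P = [1, 4, 5, 6, 8] / [2, 9];  Q = [1, 2, 4, 5, 7] / [3, 6]
  Insert 7 (step 8): P = [1, 4, 5, 6, 7] / [2, 8] / [9];  Q = [1, 2, 4, 5, 7] / [3, 6] / [8]
  Insert 3 (step 9): P = [1, 3, 5, 6, 7] / [2, 4] / [8] / [9];  Q = [1, 2, 4, 5, 7] / [3, 6] / [8] / [9]
Final shape: (5, 2, 1, 1).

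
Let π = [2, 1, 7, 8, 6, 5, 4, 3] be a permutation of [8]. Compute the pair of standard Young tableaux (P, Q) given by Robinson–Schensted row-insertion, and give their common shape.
P = [1, 3, 8] / [2, 4] / [5] / [6] / [7];  Q = [1, 3, 4] / [2, 5] / [6] / [7] / [8];  common shape = (3, 2, 1, 1, 1)

Row-insert the values π_1, π_2, … into P one at a time, bumping the leftmost entry strictly greater than the inserted value down to the next row. The recording tableau Q records, in position (i, j), the step at which that cell was added to P.
  Insert 2 (step 1): P = [2];  Q = [1]
  Insert 1 (step 2): P = [1] / [2];  Q = [1] / [2]
  Insert 7 (step 3): P = [1, 7] / [2];  Q = [1, 3] / [2]
  Insert 8 (step 4): P = [1, 7, 8] / [2];  Q = [1, 3, 4] / [2]
  Insert 6 (step 5): P = [1, 6, 8] / [2, 7];  Q = [1, 3, 4] / [2, 5]
  Insert 5 (step 6): P = [1, 5, 8] / [2, 6] / [7];  Q = [1, 3, 4] / [2, 5] / [6]
  Insert 4 (step 7): P = [1, 4, 8] / [2, 5] / [6] / [7];  Q = [1, 3, 4] / [2, 5] / [6] / [7]
  Insert 3 (step 8): P = [1, 3, 8] / [2, 4] / [5] / [6] / [7];  Q = [1, 3, 4] / [2, 5] / [6] / [7] / [8]
Final shape: (3, 2, 1, 1, 1).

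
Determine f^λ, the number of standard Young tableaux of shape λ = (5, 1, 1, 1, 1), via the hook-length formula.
# SYT of shape (5, 1, 1, 1, 1) = 70

Hook-length formula: f^λ = n! / Π hook(c), product over all cells c of the Young diagram. For λ = (5, 1, 1, 1, 1), n = 9 boxes. Hook lengths by row (left-to-right, top-to-bottom): [9, 4, 3, 2, 1]; [4]; [3]; [2]; [1]. Product of hooks = 5184. So f^λ = 9! / 5184 = 362880 / 5184 = 70.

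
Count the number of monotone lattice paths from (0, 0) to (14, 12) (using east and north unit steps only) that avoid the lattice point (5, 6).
Number of paths = 7345390

Total paths from (0, 0) to (14, 12): C(26, 14) = 9657700. Paths through (5, 6): (paths (0, 0) → (5, 6)) × (paths (5, 6) → (14, 12)) = C(11, 5) · C(15, 9) = 462 · 5005 = 2312310. Avoidance count = 9657700 − 2312310 = 7345390.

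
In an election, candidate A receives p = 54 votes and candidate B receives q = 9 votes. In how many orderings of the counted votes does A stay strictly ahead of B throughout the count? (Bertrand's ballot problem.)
Strict-lead orderings = 16905492725

Total orderings of the 63 votes with 54 for A: C(63, 54) = 23667689815. By the Bertrand ballot formula (Cycle Lemma / reflection principle), the number of orderings in which A is strictly ahead of B throughout is (p − q)/(p + q) · C(p + q, p) = (54 − 9)/(54 + 9) · 23667689815 = 16905492725.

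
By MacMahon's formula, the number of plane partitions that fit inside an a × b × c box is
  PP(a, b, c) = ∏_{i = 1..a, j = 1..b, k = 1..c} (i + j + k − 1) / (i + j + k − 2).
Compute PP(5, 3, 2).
PP(5, 3, 2) = 1176

Evaluate the triple product over i = 1..5, j = 1..3, k = 1..2. The factors are (2/1) · (3/2) · (3/2) · (4/3) · (4/3) · (5/4) · (3/2) · (4/3) · … (30 factors total). The numerators and denominators telescope so the product is an integer; carrying out the multiplication exactly gives PP(5, 3, 2) = 1176.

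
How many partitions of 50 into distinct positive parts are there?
q(50) = 3658

A partition into distinct parts is a strictly decreasing sequence summing to n. The recurrence d(n, m) = d(n, m−1) + d(n−m, m−1) (use part m at most once) with q(n) = d(n, n) gives q(50) = 3658. (Euler's theorem: # distinct-part partitions = # odd-part partitions.)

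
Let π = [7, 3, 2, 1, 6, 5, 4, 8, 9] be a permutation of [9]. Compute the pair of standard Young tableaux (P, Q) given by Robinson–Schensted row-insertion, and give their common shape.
P = [1, 4, 8, 9] / [2, 5] / [3, 6] / [7];  Q = [1, 5, 8, 9] / [2, 6] / [3, 7] / [4];  common shape = (4, 2, 2, 1)

Row-insert the values π_1, π_2, … into P one at a time, bumping the leftmost entry strictly greater than the inserted value down to the next row. The recording tableau Q records, in position (i, j), the step at which that cell was added to P.
  Insert 7 (step 1): P = [7];  Q = [1]
  Insert 3 (step 2): P = [3] / [7];  Q = [1] / [2]
  Insert 2 (step 3): P = [2] / [3] / [7];  Q = [1] / [2] / [3]
  Insert 1 (step 4): P = [1] / [2] / [3] / [7];  Q = [1] / [2] / [3] / [4]
  Insert 6 (step 5): P = [1, 6] / [2] / [3] / [7];  Q = [1, 5] / [2] / [3] / [4]
  Insert 5 (step 6): P = [1, 5] / [2, 6] / [3] / [7];  Q = [1, 5] / [2, 6] / [3] / [4]
  Insert 4 (step 7): P = [1, 4] / [2, 5] / [3, 6] / [7];  Q = [1, 5] / [2, 6] / [3, 7] / [4]
  Insert 8 (step 8): P = [1, 4, 8] / [2, 5] / [3, 6] / [7];  Q = [1, 5, 8] / [2, 6] / [3, 7] / [4]
  Insert 9 (step 9): P = [1, 4, 8, 9] / [2, 5] / [3, 6] / [7];  Q = [1, 5, 8, 9] / [2, 6] / [3, 7] / [4]
Final shape: (4, 2, 2, 1).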